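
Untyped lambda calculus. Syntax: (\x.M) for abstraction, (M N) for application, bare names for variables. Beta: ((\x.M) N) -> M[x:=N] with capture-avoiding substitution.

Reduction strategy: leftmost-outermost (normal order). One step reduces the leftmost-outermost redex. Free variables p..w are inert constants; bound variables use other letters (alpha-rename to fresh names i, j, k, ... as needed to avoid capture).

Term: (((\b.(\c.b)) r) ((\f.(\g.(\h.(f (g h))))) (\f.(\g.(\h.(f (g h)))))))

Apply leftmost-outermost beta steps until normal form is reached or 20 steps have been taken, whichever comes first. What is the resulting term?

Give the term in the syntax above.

Answer: r

Derivation:
Step 0: (((\b.(\c.b)) r) ((\f.(\g.(\h.(f (g h))))) (\f.(\g.(\h.(f (g h)))))))
Step 1: ((\c.r) ((\f.(\g.(\h.(f (g h))))) (\f.(\g.(\h.(f (g h)))))))
Step 2: r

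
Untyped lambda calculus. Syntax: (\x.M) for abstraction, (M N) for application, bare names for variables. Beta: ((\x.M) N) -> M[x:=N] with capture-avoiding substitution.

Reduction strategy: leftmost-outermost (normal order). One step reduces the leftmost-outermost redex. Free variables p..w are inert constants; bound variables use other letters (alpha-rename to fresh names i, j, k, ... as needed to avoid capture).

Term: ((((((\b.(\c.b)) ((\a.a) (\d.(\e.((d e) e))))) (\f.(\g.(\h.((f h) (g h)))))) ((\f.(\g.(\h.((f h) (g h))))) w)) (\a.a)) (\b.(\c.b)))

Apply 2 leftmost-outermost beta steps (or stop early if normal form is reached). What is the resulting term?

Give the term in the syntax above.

Step 0: ((((((\b.(\c.b)) ((\a.a) (\d.(\e.((d e) e))))) (\f.(\g.(\h.((f h) (g h)))))) ((\f.(\g.(\h.((f h) (g h))))) w)) (\a.a)) (\b.(\c.b)))
Step 1: (((((\c.((\a.a) (\d.(\e.((d e) e))))) (\f.(\g.(\h.((f h) (g h)))))) ((\f.(\g.(\h.((f h) (g h))))) w)) (\a.a)) (\b.(\c.b)))
Step 2: (((((\a.a) (\d.(\e.((d e) e)))) ((\f.(\g.(\h.((f h) (g h))))) w)) (\a.a)) (\b.(\c.b)))

Answer: (((((\a.a) (\d.(\e.((d e) e)))) ((\f.(\g.(\h.((f h) (g h))))) w)) (\a.a)) (\b.(\c.b)))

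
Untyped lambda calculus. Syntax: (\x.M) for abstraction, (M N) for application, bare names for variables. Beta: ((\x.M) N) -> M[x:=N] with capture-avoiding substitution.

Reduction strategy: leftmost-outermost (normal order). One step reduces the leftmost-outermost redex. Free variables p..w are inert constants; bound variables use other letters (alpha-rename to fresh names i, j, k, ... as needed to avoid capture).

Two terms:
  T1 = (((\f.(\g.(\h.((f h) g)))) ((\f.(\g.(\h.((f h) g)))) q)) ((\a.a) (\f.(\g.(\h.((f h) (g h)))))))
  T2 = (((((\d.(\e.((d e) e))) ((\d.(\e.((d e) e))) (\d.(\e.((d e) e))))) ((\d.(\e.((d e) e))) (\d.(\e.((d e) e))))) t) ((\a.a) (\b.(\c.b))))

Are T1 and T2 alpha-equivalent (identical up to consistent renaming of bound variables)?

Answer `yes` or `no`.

Term 1: (((\f.(\g.(\h.((f h) g)))) ((\f.(\g.(\h.((f h) g)))) q)) ((\a.a) (\f.(\g.(\h.((f h) (g h)))))))
Term 2: (((((\d.(\e.((d e) e))) ((\d.(\e.((d e) e))) (\d.(\e.((d e) e))))) ((\d.(\e.((d e) e))) (\d.(\e.((d e) e))))) t) ((\a.a) (\b.(\c.b))))
Alpha-equivalence: compare structure up to binder renaming.
Result: False

Answer: no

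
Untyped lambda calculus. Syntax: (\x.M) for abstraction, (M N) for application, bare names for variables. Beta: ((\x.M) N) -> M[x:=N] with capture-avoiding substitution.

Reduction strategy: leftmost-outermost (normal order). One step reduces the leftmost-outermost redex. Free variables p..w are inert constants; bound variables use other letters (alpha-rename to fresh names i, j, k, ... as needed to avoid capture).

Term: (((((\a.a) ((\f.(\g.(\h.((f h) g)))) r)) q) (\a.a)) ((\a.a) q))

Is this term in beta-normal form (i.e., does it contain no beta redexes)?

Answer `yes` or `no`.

Term: (((((\a.a) ((\f.(\g.(\h.((f h) g)))) r)) q) (\a.a)) ((\a.a) q))
Found 3 beta redex(es).

Answer: no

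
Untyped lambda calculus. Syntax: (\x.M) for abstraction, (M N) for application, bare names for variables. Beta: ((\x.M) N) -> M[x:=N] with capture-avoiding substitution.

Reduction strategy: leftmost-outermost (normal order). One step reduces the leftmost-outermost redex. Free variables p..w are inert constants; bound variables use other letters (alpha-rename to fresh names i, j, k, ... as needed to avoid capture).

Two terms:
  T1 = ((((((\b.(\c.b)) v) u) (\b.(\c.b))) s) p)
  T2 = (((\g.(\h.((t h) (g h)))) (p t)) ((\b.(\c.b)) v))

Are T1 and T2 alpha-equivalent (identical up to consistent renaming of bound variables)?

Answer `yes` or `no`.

Term 1: ((((((\b.(\c.b)) v) u) (\b.(\c.b))) s) p)
Term 2: (((\g.(\h.((t h) (g h)))) (p t)) ((\b.(\c.b)) v))
Alpha-equivalence: compare structure up to binder renaming.
Result: False

Answer: no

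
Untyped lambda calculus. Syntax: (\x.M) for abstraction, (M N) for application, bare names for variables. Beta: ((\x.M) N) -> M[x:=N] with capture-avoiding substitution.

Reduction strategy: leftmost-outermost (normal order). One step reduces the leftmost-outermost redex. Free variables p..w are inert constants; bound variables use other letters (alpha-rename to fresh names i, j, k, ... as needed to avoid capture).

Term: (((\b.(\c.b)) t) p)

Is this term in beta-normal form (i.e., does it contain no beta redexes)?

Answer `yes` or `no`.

Answer: no

Derivation:
Term: (((\b.(\c.b)) t) p)
Found 1 beta redex(es).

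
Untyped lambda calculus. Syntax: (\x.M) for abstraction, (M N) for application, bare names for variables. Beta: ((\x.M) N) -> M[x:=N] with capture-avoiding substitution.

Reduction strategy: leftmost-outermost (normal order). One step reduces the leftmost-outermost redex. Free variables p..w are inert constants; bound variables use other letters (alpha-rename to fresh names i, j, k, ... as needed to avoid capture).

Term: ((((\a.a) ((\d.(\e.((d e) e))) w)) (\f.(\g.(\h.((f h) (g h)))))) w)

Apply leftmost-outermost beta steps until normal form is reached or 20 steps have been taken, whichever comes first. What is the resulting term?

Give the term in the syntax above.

Answer: (((w (\f.(\g.(\h.((f h) (g h)))))) (\f.(\g.(\h.((f h) (g h)))))) w)

Derivation:
Step 0: ((((\a.a) ((\d.(\e.((d e) e))) w)) (\f.(\g.(\h.((f h) (g h)))))) w)
Step 1: ((((\d.(\e.((d e) e))) w) (\f.(\g.(\h.((f h) (g h)))))) w)
Step 2: (((\e.((w e) e)) (\f.(\g.(\h.((f h) (g h)))))) w)
Step 3: (((w (\f.(\g.(\h.((f h) (g h)))))) (\f.(\g.(\h.((f h) (g h)))))) w)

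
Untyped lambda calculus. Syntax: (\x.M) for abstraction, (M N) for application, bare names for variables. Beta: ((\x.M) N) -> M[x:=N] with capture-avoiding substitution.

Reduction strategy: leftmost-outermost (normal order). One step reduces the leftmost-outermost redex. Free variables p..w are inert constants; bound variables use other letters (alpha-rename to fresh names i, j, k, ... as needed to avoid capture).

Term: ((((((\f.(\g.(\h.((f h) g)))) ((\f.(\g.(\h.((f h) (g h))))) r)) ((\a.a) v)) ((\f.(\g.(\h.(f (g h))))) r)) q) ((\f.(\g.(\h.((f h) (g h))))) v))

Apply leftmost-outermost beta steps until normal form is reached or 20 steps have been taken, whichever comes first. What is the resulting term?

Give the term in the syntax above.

Answer: ((((r v) (\h.(r (v h)))) q) (\g.(\h.((v h) (g h)))))

Derivation:
Step 0: ((((((\f.(\g.(\h.((f h) g)))) ((\f.(\g.(\h.((f h) (g h))))) r)) ((\a.a) v)) ((\f.(\g.(\h.(f (g h))))) r)) q) ((\f.(\g.(\h.((f h) (g h))))) v))
Step 1: (((((\g.(\h.((((\f.(\g.(\h.((f h) (g h))))) r) h) g))) ((\a.a) v)) ((\f.(\g.(\h.(f (g h))))) r)) q) ((\f.(\g.(\h.((f h) (g h))))) v))
Step 2: ((((\h.((((\f.(\g.(\h.((f h) (g h))))) r) h) ((\a.a) v))) ((\f.(\g.(\h.(f (g h))))) r)) q) ((\f.(\g.(\h.((f h) (g h))))) v))
Step 3: ((((((\f.(\g.(\h.((f h) (g h))))) r) ((\f.(\g.(\h.(f (g h))))) r)) ((\a.a) v)) q) ((\f.(\g.(\h.((f h) (g h))))) v))
Step 4: (((((\g.(\h.((r h) (g h)))) ((\f.(\g.(\h.(f (g h))))) r)) ((\a.a) v)) q) ((\f.(\g.(\h.((f h) (g h))))) v))
Step 5: ((((\h.((r h) (((\f.(\g.(\h.(f (g h))))) r) h))) ((\a.a) v)) q) ((\f.(\g.(\h.((f h) (g h))))) v))
Step 6: ((((r ((\a.a) v)) (((\f.(\g.(\h.(f (g h))))) r) ((\a.a) v))) q) ((\f.(\g.(\h.((f h) (g h))))) v))
Step 7: ((((r v) (((\f.(\g.(\h.(f (g h))))) r) ((\a.a) v))) q) ((\f.(\g.(\h.((f h) (g h))))) v))
Step 8: ((((r v) ((\g.(\h.(r (g h)))) ((\a.a) v))) q) ((\f.(\g.(\h.((f h) (g h))))) v))
Step 9: ((((r v) (\h.(r (((\a.a) v) h)))) q) ((\f.(\g.(\h.((f h) (g h))))) v))
Step 10: ((((r v) (\h.(r (v h)))) q) ((\f.(\g.(\h.((f h) (g h))))) v))
Step 11: ((((r v) (\h.(r (v h)))) q) (\g.(\h.((v h) (g h)))))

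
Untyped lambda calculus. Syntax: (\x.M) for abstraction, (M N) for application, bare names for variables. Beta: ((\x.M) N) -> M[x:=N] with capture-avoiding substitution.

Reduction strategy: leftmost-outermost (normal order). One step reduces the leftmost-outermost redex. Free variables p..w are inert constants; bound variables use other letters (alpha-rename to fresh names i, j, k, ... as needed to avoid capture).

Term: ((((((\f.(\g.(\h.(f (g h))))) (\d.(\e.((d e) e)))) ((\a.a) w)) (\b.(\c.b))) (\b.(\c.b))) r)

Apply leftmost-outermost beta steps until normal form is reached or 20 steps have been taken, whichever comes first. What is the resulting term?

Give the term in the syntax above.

Answer: ((((w (\b.(\c.b))) (\b.(\c.b))) (\b.(\c.b))) r)

Derivation:
Step 0: ((((((\f.(\g.(\h.(f (g h))))) (\d.(\e.((d e) e)))) ((\a.a) w)) (\b.(\c.b))) (\b.(\c.b))) r)
Step 1: (((((\g.(\h.((\d.(\e.((d e) e))) (g h)))) ((\a.a) w)) (\b.(\c.b))) (\b.(\c.b))) r)
Step 2: ((((\h.((\d.(\e.((d e) e))) (((\a.a) w) h))) (\b.(\c.b))) (\b.(\c.b))) r)
Step 3: ((((\d.(\e.((d e) e))) (((\a.a) w) (\b.(\c.b)))) (\b.(\c.b))) r)
Step 4: (((\e.(((((\a.a) w) (\b.(\c.b))) e) e)) (\b.(\c.b))) r)
Step 5: ((((((\a.a) w) (\b.(\c.b))) (\b.(\c.b))) (\b.(\c.b))) r)
Step 6: ((((w (\b.(\c.b))) (\b.(\c.b))) (\b.(\c.b))) r)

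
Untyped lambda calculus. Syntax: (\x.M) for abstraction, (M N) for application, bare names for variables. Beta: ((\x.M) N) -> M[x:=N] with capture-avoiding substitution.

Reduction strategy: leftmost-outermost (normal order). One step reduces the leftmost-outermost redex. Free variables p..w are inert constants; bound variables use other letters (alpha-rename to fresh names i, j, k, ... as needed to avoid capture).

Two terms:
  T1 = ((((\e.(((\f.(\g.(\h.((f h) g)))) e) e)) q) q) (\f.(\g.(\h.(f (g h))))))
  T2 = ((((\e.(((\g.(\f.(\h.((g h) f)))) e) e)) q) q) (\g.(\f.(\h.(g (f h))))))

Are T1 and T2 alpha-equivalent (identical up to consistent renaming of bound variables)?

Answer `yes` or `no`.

Term 1: ((((\e.(((\f.(\g.(\h.((f h) g)))) e) e)) q) q) (\f.(\g.(\h.(f (g h))))))
Term 2: ((((\e.(((\g.(\f.(\h.((g h) f)))) e) e)) q) q) (\g.(\f.(\h.(g (f h))))))
Alpha-equivalence: compare structure up to binder renaming.
Result: True

Answer: yes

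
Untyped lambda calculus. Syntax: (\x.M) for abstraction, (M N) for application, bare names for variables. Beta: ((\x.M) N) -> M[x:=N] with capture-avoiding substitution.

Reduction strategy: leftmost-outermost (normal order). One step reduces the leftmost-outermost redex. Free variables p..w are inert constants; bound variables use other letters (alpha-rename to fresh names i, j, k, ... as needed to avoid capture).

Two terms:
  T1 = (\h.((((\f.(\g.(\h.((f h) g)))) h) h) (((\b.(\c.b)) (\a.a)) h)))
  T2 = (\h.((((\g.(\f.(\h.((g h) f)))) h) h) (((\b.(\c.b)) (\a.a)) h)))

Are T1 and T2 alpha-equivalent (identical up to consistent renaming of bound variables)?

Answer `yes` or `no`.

Answer: yes

Derivation:
Term 1: (\h.((((\f.(\g.(\h.((f h) g)))) h) h) (((\b.(\c.b)) (\a.a)) h)))
Term 2: (\h.((((\g.(\f.(\h.((g h) f)))) h) h) (((\b.(\c.b)) (\a.a)) h)))
Alpha-equivalence: compare structure up to binder renaming.
Result: True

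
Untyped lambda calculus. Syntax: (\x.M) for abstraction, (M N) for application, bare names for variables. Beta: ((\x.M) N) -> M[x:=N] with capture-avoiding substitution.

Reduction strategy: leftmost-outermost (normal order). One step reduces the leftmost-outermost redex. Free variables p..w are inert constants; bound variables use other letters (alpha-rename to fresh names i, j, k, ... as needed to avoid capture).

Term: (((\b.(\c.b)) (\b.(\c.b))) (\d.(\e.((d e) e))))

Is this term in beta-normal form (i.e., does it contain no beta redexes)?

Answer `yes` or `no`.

Answer: no

Derivation:
Term: (((\b.(\c.b)) (\b.(\c.b))) (\d.(\e.((d e) e))))
Found 1 beta redex(es).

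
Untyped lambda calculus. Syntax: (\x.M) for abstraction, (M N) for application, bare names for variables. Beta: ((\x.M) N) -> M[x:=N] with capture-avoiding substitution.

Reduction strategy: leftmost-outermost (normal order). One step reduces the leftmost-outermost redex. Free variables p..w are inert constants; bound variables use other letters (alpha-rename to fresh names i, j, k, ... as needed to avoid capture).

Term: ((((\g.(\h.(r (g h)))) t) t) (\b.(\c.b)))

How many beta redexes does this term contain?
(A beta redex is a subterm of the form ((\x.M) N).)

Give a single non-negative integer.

Term: ((((\g.(\h.(r (g h)))) t) t) (\b.(\c.b)))
  Redex: ((\g.(\h.(r (g h)))) t)
Total redexes: 1

Answer: 1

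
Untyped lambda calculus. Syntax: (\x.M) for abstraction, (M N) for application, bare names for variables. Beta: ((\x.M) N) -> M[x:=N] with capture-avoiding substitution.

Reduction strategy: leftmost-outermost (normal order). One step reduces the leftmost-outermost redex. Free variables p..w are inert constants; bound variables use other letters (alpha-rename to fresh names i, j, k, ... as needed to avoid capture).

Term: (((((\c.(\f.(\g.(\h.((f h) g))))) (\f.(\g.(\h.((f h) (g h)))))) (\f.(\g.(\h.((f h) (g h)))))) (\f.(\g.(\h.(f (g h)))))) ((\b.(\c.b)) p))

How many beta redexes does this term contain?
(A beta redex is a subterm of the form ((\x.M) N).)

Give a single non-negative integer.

Term: (((((\c.(\f.(\g.(\h.((f h) g))))) (\f.(\g.(\h.((f h) (g h)))))) (\f.(\g.(\h.((f h) (g h)))))) (\f.(\g.(\h.(f (g h)))))) ((\b.(\c.b)) p))
  Redex: ((\c.(\f.(\g.(\h.((f h) g))))) (\f.(\g.(\h.((f h) (g h))))))
  Redex: ((\b.(\c.b)) p)
Total redexes: 2

Answer: 2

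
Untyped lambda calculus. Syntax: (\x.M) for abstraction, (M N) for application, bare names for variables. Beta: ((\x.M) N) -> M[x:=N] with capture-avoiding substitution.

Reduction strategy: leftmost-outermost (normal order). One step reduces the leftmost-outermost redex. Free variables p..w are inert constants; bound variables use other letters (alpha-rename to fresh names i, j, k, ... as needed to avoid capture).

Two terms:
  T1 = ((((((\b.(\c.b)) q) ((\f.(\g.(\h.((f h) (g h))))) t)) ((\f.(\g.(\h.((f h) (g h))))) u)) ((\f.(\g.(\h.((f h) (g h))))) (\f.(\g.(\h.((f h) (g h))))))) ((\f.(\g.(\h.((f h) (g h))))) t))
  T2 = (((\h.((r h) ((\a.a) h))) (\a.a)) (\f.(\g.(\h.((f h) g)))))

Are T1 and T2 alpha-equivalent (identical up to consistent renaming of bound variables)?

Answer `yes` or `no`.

Term 1: ((((((\b.(\c.b)) q) ((\f.(\g.(\h.((f h) (g h))))) t)) ((\f.(\g.(\h.((f h) (g h))))) u)) ((\f.(\g.(\h.((f h) (g h))))) (\f.(\g.(\h.((f h) (g h))))))) ((\f.(\g.(\h.((f h) (g h))))) t))
Term 2: (((\h.((r h) ((\a.a) h))) (\a.a)) (\f.(\g.(\h.((f h) g)))))
Alpha-equivalence: compare structure up to binder renaming.
Result: False

Answer: no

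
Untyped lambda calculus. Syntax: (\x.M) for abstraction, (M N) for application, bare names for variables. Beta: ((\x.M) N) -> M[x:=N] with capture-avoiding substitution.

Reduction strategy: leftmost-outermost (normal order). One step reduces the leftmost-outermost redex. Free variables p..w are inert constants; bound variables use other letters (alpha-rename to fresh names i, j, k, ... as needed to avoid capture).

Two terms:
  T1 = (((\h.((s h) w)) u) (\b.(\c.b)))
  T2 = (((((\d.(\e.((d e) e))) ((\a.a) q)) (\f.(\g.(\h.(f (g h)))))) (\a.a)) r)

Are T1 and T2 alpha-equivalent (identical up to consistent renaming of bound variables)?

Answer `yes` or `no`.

Answer: no

Derivation:
Term 1: (((\h.((s h) w)) u) (\b.(\c.b)))
Term 2: (((((\d.(\e.((d e) e))) ((\a.a) q)) (\f.(\g.(\h.(f (g h)))))) (\a.a)) r)
Alpha-equivalence: compare structure up to binder renaming.
Result: False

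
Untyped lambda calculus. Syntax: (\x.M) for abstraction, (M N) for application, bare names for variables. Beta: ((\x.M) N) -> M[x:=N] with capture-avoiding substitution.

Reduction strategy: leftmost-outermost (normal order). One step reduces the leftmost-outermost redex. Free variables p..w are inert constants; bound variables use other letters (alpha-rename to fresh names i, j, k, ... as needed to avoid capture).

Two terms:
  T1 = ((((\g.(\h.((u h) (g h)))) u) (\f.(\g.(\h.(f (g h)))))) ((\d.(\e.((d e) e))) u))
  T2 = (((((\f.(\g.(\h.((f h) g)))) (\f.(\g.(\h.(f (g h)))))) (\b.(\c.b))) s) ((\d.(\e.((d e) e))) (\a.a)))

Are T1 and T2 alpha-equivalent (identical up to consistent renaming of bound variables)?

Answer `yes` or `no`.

Answer: no

Derivation:
Term 1: ((((\g.(\h.((u h) (g h)))) u) (\f.(\g.(\h.(f (g h)))))) ((\d.(\e.((d e) e))) u))
Term 2: (((((\f.(\g.(\h.((f h) g)))) (\f.(\g.(\h.(f (g h)))))) (\b.(\c.b))) s) ((\d.(\e.((d e) e))) (\a.a)))
Alpha-equivalence: compare structure up to binder renaming.
Result: False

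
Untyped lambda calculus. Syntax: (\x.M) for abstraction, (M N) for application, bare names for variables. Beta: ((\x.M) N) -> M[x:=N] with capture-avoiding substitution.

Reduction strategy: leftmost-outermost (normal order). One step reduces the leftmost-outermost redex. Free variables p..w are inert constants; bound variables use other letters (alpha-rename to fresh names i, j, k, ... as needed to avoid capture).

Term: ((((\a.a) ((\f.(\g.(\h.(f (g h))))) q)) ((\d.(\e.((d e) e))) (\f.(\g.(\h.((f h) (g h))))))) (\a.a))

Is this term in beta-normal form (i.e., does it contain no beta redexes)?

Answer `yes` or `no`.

Term: ((((\a.a) ((\f.(\g.(\h.(f (g h))))) q)) ((\d.(\e.((d e) e))) (\f.(\g.(\h.((f h) (g h))))))) (\a.a))
Found 3 beta redex(es).

Answer: no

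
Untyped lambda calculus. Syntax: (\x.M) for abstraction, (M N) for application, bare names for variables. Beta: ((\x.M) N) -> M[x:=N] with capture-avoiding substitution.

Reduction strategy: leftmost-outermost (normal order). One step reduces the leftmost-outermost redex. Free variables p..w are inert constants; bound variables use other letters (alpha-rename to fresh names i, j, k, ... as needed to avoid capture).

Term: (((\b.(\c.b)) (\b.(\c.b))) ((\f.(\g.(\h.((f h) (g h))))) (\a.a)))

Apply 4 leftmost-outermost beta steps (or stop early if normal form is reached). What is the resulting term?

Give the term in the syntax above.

Step 0: (((\b.(\c.b)) (\b.(\c.b))) ((\f.(\g.(\h.((f h) (g h))))) (\a.a)))
Step 1: ((\c.(\b.(\c.b))) ((\f.(\g.(\h.((f h) (g h))))) (\a.a)))
Step 2: (\b.(\c.b))
Step 3: (normal form reached)

Answer: (\b.(\c.b))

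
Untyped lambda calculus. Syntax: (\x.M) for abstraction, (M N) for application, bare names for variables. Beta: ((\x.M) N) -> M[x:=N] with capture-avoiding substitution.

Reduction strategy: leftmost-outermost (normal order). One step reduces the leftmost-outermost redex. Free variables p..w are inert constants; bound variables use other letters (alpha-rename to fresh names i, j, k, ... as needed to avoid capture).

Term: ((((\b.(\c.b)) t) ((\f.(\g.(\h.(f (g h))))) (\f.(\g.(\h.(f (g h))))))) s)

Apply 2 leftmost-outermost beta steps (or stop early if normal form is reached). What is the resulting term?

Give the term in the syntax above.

Answer: (t s)

Derivation:
Step 0: ((((\b.(\c.b)) t) ((\f.(\g.(\h.(f (g h))))) (\f.(\g.(\h.(f (g h))))))) s)
Step 1: (((\c.t) ((\f.(\g.(\h.(f (g h))))) (\f.(\g.(\h.(f (g h))))))) s)
Step 2: (t s)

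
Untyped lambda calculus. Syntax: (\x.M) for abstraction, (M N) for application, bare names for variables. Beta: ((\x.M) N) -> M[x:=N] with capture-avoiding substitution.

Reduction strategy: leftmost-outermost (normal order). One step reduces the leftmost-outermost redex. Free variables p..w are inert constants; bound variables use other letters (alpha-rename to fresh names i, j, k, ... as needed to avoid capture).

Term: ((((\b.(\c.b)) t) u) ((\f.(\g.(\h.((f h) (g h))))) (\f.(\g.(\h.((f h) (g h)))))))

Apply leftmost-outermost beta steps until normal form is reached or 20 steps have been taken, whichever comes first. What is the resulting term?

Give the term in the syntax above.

Step 0: ((((\b.(\c.b)) t) u) ((\f.(\g.(\h.((f h) (g h))))) (\f.(\g.(\h.((f h) (g h)))))))
Step 1: (((\c.t) u) ((\f.(\g.(\h.((f h) (g h))))) (\f.(\g.(\h.((f h) (g h)))))))
Step 2: (t ((\f.(\g.(\h.((f h) (g h))))) (\f.(\g.(\h.((f h) (g h)))))))
Step 3: (t (\g.(\h.(((\f.(\g.(\h.((f h) (g h))))) h) (g h)))))
Step 4: (t (\g.(\h.((\g.(\i.((h i) (g i)))) (g h)))))
Step 5: (t (\g.(\h.(\i.((h i) ((g h) i))))))

Answer: (t (\g.(\h.(\i.((h i) ((g h) i))))))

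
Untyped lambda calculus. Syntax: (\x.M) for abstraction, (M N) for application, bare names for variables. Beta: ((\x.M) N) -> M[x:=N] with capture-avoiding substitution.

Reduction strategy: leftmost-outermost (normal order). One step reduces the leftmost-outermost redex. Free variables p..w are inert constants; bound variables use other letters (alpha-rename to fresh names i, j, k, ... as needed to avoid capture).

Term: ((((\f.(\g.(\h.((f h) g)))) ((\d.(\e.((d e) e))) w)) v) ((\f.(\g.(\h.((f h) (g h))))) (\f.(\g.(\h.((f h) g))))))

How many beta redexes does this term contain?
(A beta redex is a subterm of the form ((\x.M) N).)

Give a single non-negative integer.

Answer: 3

Derivation:
Term: ((((\f.(\g.(\h.((f h) g)))) ((\d.(\e.((d e) e))) w)) v) ((\f.(\g.(\h.((f h) (g h))))) (\f.(\g.(\h.((f h) g))))))
  Redex: ((\f.(\g.(\h.((f h) g)))) ((\d.(\e.((d e) e))) w))
  Redex: ((\d.(\e.((d e) e))) w)
  Redex: ((\f.(\g.(\h.((f h) (g h))))) (\f.(\g.(\h.((f h) g)))))
Total redexes: 3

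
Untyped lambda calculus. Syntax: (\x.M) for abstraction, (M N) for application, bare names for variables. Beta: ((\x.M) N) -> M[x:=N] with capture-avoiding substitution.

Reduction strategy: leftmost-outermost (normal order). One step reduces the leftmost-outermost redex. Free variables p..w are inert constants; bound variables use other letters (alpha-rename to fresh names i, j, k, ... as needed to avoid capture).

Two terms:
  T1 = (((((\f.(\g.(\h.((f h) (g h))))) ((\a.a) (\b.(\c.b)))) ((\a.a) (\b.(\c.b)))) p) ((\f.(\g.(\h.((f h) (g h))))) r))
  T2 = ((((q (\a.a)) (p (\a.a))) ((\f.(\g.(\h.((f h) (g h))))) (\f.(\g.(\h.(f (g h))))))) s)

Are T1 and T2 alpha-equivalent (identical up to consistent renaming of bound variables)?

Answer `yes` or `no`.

Answer: no

Derivation:
Term 1: (((((\f.(\g.(\h.((f h) (g h))))) ((\a.a) (\b.(\c.b)))) ((\a.a) (\b.(\c.b)))) p) ((\f.(\g.(\h.((f h) (g h))))) r))
Term 2: ((((q (\a.a)) (p (\a.a))) ((\f.(\g.(\h.((f h) (g h))))) (\f.(\g.(\h.(f (g h))))))) s)
Alpha-equivalence: compare structure up to binder renaming.
Result: False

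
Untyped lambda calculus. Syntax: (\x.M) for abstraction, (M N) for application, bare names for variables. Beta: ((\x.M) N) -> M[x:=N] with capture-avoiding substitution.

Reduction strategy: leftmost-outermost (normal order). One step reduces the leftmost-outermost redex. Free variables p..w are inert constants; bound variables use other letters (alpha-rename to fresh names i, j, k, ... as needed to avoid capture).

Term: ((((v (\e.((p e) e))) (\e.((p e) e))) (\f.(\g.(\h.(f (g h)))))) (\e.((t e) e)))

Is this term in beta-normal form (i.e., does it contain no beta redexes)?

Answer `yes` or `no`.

Term: ((((v (\e.((p e) e))) (\e.((p e) e))) (\f.(\g.(\h.(f (g h)))))) (\e.((t e) e)))
No beta redexes found.

Answer: yes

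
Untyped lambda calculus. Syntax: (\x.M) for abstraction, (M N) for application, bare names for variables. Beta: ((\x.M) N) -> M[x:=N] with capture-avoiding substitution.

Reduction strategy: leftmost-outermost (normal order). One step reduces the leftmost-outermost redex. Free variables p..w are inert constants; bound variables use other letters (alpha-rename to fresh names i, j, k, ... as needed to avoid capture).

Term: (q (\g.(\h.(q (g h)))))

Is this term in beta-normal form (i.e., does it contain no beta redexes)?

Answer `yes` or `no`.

Answer: yes

Derivation:
Term: (q (\g.(\h.(q (g h)))))
No beta redexes found.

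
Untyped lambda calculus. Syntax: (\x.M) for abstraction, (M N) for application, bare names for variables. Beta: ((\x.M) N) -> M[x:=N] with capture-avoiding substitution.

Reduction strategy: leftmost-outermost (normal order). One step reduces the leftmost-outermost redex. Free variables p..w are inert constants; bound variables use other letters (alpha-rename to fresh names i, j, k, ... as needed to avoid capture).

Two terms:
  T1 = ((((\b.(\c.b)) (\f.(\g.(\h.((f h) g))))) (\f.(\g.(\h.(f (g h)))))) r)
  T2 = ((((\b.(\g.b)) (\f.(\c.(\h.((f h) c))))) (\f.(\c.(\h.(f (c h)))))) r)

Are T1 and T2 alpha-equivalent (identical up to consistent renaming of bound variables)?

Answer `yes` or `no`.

Answer: yes

Derivation:
Term 1: ((((\b.(\c.b)) (\f.(\g.(\h.((f h) g))))) (\f.(\g.(\h.(f (g h)))))) r)
Term 2: ((((\b.(\g.b)) (\f.(\c.(\h.((f h) c))))) (\f.(\c.(\h.(f (c h)))))) r)
Alpha-equivalence: compare structure up to binder renaming.
Result: True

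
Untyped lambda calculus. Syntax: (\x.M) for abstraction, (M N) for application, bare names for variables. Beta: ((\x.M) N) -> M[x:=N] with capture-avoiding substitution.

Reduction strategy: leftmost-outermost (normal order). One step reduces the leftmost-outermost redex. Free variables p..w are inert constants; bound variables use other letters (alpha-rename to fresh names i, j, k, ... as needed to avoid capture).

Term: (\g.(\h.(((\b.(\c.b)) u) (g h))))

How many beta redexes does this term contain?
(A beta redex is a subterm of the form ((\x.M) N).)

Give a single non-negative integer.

Answer: 1

Derivation:
Term: (\g.(\h.(((\b.(\c.b)) u) (g h))))
  Redex: ((\b.(\c.b)) u)
Total redexes: 1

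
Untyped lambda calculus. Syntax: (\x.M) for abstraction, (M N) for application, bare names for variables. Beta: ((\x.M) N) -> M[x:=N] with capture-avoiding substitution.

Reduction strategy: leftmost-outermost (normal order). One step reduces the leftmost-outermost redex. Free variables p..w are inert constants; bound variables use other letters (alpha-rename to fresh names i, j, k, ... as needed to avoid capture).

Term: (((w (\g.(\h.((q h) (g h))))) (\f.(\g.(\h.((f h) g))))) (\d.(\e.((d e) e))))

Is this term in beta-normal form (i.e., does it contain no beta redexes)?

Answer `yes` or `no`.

Answer: yes

Derivation:
Term: (((w (\g.(\h.((q h) (g h))))) (\f.(\g.(\h.((f h) g))))) (\d.(\e.((d e) e))))
No beta redexes found.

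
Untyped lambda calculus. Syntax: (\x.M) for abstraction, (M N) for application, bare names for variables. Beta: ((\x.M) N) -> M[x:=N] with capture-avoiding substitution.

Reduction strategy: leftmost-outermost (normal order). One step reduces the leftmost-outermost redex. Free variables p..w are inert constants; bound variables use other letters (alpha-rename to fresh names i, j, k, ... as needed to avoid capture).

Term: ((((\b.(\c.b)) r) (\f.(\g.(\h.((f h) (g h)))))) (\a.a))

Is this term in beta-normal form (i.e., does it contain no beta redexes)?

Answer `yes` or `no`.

Term: ((((\b.(\c.b)) r) (\f.(\g.(\h.((f h) (g h)))))) (\a.a))
Found 1 beta redex(es).

Answer: no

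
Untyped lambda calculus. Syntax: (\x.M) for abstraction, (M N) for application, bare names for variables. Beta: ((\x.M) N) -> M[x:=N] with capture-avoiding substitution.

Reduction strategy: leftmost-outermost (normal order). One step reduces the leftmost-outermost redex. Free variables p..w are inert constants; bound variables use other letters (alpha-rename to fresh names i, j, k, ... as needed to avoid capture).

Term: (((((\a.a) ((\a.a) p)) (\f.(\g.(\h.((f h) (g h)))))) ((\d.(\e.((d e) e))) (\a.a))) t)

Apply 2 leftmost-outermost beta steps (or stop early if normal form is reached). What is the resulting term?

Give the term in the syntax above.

Answer: (((p (\f.(\g.(\h.((f h) (g h)))))) ((\d.(\e.((d e) e))) (\a.a))) t)

Derivation:
Step 0: (((((\a.a) ((\a.a) p)) (\f.(\g.(\h.((f h) (g h)))))) ((\d.(\e.((d e) e))) (\a.a))) t)
Step 1: (((((\a.a) p) (\f.(\g.(\h.((f h) (g h)))))) ((\d.(\e.((d e) e))) (\a.a))) t)
Step 2: (((p (\f.(\g.(\h.((f h) (g h)))))) ((\d.(\e.((d e) e))) (\a.a))) t)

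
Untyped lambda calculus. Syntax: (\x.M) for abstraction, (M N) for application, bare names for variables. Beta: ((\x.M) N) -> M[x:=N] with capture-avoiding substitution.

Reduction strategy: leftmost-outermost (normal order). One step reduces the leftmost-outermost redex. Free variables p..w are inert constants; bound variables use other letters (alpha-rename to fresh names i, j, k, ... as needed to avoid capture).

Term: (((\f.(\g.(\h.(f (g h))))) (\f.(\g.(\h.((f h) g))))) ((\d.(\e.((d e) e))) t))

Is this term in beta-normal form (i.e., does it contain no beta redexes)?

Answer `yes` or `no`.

Term: (((\f.(\g.(\h.(f (g h))))) (\f.(\g.(\h.((f h) g))))) ((\d.(\e.((d e) e))) t))
Found 2 beta redex(es).

Answer: no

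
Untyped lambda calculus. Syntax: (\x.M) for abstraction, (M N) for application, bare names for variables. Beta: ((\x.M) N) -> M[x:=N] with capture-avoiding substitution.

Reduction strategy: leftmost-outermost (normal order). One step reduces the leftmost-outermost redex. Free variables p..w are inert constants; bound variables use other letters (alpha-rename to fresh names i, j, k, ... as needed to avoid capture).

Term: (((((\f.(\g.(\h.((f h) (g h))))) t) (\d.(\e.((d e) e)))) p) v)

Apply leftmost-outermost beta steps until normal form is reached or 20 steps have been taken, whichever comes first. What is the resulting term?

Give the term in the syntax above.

Answer: (((t p) (\e.((p e) e))) v)

Derivation:
Step 0: (((((\f.(\g.(\h.((f h) (g h))))) t) (\d.(\e.((d e) e)))) p) v)
Step 1: ((((\g.(\h.((t h) (g h)))) (\d.(\e.((d e) e)))) p) v)
Step 2: (((\h.((t h) ((\d.(\e.((d e) e))) h))) p) v)
Step 3: (((t p) ((\d.(\e.((d e) e))) p)) v)
Step 4: (((t p) (\e.((p e) e))) v)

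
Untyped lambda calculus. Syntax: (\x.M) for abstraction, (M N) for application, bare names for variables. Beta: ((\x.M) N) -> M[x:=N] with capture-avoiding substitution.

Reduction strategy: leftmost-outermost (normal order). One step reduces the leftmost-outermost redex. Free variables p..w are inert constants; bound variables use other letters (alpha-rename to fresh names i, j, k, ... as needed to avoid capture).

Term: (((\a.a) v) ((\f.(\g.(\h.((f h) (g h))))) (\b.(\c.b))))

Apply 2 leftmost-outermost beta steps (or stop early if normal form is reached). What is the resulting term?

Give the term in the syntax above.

Answer: (v (\g.(\h.(((\b.(\c.b)) h) (g h)))))

Derivation:
Step 0: (((\a.a) v) ((\f.(\g.(\h.((f h) (g h))))) (\b.(\c.b))))
Step 1: (v ((\f.(\g.(\h.((f h) (g h))))) (\b.(\c.b))))
Step 2: (v (\g.(\h.(((\b.(\c.b)) h) (g h)))))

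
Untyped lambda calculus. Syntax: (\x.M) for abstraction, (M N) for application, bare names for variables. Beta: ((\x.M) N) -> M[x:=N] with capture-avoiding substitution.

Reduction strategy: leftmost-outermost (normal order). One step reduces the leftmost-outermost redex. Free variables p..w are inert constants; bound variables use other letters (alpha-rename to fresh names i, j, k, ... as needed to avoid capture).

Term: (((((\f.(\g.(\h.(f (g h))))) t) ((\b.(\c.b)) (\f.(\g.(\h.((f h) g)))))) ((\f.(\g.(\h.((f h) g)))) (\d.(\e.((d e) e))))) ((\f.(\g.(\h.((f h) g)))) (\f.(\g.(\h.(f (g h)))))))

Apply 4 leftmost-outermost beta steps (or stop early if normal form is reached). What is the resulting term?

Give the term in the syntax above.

Step 0: (((((\f.(\g.(\h.(f (g h))))) t) ((\b.(\c.b)) (\f.(\g.(\h.((f h) g)))))) ((\f.(\g.(\h.((f h) g)))) (\d.(\e.((d e) e))))) ((\f.(\g.(\h.((f h) g)))) (\f.(\g.(\h.(f (g h)))))))
Step 1: ((((\g.(\h.(t (g h)))) ((\b.(\c.b)) (\f.(\g.(\h.((f h) g)))))) ((\f.(\g.(\h.((f h) g)))) (\d.(\e.((d e) e))))) ((\f.(\g.(\h.((f h) g)))) (\f.(\g.(\h.(f (g h)))))))
Step 2: (((\h.(t (((\b.(\c.b)) (\f.(\g.(\h.((f h) g))))) h))) ((\f.(\g.(\h.((f h) g)))) (\d.(\e.((d e) e))))) ((\f.(\g.(\h.((f h) g)))) (\f.(\g.(\h.(f (g h)))))))
Step 3: ((t (((\b.(\c.b)) (\f.(\g.(\h.((f h) g))))) ((\f.(\g.(\h.((f h) g)))) (\d.(\e.((d e) e)))))) ((\f.(\g.(\h.((f h) g)))) (\f.(\g.(\h.(f (g h)))))))
Step 4: ((t ((\c.(\f.(\g.(\h.((f h) g))))) ((\f.(\g.(\h.((f h) g)))) (\d.(\e.((d e) e)))))) ((\f.(\g.(\h.((f h) g)))) (\f.(\g.(\h.(f (g h)))))))

Answer: ((t ((\c.(\f.(\g.(\h.((f h) g))))) ((\f.(\g.(\h.((f h) g)))) (\d.(\e.((d e) e)))))) ((\f.(\g.(\h.((f h) g)))) (\f.(\g.(\h.(f (g h)))))))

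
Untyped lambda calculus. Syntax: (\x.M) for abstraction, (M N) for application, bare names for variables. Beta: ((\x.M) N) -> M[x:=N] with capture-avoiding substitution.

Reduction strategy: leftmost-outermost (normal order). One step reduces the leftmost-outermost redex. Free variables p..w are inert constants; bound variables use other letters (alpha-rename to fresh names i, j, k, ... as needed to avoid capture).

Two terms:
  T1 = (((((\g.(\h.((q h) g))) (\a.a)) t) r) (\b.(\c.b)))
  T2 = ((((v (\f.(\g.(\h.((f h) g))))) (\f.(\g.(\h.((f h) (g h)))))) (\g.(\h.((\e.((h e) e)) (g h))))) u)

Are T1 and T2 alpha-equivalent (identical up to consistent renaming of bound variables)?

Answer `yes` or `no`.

Term 1: (((((\g.(\h.((q h) g))) (\a.a)) t) r) (\b.(\c.b)))
Term 2: ((((v (\f.(\g.(\h.((f h) g))))) (\f.(\g.(\h.((f h) (g h)))))) (\g.(\h.((\e.((h e) e)) (g h))))) u)
Alpha-equivalence: compare structure up to binder renaming.
Result: False

Answer: no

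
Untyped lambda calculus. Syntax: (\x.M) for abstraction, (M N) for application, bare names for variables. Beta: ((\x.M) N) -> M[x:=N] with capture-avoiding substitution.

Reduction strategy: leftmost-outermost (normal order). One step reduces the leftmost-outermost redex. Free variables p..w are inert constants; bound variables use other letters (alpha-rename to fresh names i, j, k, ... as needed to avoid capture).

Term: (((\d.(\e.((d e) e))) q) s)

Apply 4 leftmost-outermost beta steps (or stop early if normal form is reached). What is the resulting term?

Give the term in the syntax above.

Answer: ((q s) s)

Derivation:
Step 0: (((\d.(\e.((d e) e))) q) s)
Step 1: ((\e.((q e) e)) s)
Step 2: ((q s) s)
Step 3: (normal form reached)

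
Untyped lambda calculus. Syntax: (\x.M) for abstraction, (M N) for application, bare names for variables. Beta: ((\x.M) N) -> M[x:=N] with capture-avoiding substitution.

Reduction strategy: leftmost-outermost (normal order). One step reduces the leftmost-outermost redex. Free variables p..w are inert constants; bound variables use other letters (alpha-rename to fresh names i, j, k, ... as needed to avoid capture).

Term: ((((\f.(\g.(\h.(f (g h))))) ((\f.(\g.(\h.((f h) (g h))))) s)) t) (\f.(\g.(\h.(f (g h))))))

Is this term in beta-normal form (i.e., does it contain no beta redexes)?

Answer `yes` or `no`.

Answer: no

Derivation:
Term: ((((\f.(\g.(\h.(f (g h))))) ((\f.(\g.(\h.((f h) (g h))))) s)) t) (\f.(\g.(\h.(f (g h))))))
Found 2 beta redex(es).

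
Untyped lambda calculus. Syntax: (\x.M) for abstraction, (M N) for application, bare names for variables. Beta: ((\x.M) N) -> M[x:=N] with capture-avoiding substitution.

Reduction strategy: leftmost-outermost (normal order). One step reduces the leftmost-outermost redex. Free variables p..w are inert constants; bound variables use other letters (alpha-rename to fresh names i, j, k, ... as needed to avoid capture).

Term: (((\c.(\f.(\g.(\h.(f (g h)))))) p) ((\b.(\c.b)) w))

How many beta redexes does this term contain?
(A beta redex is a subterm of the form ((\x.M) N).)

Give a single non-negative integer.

Term: (((\c.(\f.(\g.(\h.(f (g h)))))) p) ((\b.(\c.b)) w))
  Redex: ((\c.(\f.(\g.(\h.(f (g h)))))) p)
  Redex: ((\b.(\c.b)) w)
Total redexes: 2

Answer: 2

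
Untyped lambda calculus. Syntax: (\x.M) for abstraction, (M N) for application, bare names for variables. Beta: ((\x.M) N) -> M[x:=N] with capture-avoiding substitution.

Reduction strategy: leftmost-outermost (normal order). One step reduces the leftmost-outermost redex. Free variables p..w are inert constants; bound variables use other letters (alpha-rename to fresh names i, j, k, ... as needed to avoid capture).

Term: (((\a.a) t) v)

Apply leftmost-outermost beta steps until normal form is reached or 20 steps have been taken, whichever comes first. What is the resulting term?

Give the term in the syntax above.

Step 0: (((\a.a) t) v)
Step 1: (t v)

Answer: (t v)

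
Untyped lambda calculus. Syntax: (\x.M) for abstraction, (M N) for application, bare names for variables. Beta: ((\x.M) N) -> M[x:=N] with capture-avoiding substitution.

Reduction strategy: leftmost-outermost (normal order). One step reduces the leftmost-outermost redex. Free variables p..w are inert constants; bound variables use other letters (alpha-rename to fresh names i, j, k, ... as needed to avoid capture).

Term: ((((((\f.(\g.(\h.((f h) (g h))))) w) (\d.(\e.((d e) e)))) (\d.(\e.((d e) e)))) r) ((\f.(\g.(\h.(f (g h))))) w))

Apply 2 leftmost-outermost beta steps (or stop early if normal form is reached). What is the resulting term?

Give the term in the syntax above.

Answer: ((((\h.((w h) ((\d.(\e.((d e) e))) h))) (\d.(\e.((d e) e)))) r) ((\f.(\g.(\h.(f (g h))))) w))

Derivation:
Step 0: ((((((\f.(\g.(\h.((f h) (g h))))) w) (\d.(\e.((d e) e)))) (\d.(\e.((d e) e)))) r) ((\f.(\g.(\h.(f (g h))))) w))
Step 1: (((((\g.(\h.((w h) (g h)))) (\d.(\e.((d e) e)))) (\d.(\e.((d e) e)))) r) ((\f.(\g.(\h.(f (g h))))) w))
Step 2: ((((\h.((w h) ((\d.(\e.((d e) e))) h))) (\d.(\e.((d e) e)))) r) ((\f.(\g.(\h.(f (g h))))) w))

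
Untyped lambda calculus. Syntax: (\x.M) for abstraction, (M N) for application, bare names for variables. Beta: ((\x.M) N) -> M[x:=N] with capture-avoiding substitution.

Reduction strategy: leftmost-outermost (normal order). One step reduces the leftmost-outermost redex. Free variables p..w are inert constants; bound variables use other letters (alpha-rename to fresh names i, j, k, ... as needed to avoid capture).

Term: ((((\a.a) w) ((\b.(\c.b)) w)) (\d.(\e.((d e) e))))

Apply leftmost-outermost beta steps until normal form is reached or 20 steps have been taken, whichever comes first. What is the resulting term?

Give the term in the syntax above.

Step 0: ((((\a.a) w) ((\b.(\c.b)) w)) (\d.(\e.((d e) e))))
Step 1: ((w ((\b.(\c.b)) w)) (\d.(\e.((d e) e))))
Step 2: ((w (\c.w)) (\d.(\e.((d e) e))))

Answer: ((w (\c.w)) (\d.(\e.((d e) e))))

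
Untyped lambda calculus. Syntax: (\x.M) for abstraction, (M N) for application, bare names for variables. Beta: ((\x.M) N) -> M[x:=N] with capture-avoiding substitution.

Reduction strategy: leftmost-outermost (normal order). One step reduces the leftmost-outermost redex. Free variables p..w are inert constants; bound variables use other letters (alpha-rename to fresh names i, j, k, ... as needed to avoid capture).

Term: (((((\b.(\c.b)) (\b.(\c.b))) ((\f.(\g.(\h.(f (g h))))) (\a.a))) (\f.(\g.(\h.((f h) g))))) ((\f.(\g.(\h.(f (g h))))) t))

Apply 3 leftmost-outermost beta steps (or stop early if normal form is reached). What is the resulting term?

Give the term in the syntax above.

Answer: ((\c.(\f.(\g.(\h.((f h) g))))) ((\f.(\g.(\h.(f (g h))))) t))

Derivation:
Step 0: (((((\b.(\c.b)) (\b.(\c.b))) ((\f.(\g.(\h.(f (g h))))) (\a.a))) (\f.(\g.(\h.((f h) g))))) ((\f.(\g.(\h.(f (g h))))) t))
Step 1: ((((\c.(\b.(\c.b))) ((\f.(\g.(\h.(f (g h))))) (\a.a))) (\f.(\g.(\h.((f h) g))))) ((\f.(\g.(\h.(f (g h))))) t))
Step 2: (((\b.(\c.b)) (\f.(\g.(\h.((f h) g))))) ((\f.(\g.(\h.(f (g h))))) t))
Step 3: ((\c.(\f.(\g.(\h.((f h) g))))) ((\f.(\g.(\h.(f (g h))))) t))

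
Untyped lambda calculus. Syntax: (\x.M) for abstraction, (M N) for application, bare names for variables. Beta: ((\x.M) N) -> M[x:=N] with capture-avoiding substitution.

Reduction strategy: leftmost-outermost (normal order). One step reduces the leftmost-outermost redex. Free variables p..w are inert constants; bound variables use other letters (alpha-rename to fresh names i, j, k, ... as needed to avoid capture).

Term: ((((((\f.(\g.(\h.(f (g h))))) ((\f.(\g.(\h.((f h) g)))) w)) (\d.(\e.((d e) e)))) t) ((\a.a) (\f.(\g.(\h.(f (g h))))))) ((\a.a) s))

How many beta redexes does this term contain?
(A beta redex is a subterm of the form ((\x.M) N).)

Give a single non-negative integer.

Term: ((((((\f.(\g.(\h.(f (g h))))) ((\f.(\g.(\h.((f h) g)))) w)) (\d.(\e.((d e) e)))) t) ((\a.a) (\f.(\g.(\h.(f (g h))))))) ((\a.a) s))
  Redex: ((\f.(\g.(\h.(f (g h))))) ((\f.(\g.(\h.((f h) g)))) w))
  Redex: ((\f.(\g.(\h.((f h) g)))) w)
  Redex: ((\a.a) (\f.(\g.(\h.(f (g h))))))
  Redex: ((\a.a) s)
Total redexes: 4

Answer: 4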